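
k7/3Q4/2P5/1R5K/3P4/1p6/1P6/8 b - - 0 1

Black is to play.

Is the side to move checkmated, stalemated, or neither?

Black to move; black king on a8.
In check: no.
King squares — a7: attacked by Qd7; b7: attacked by Rb5; b8: attacked by Rb5.
Legal moves for Black: none.
Not in check and no legal moves → stalemate.

stalemate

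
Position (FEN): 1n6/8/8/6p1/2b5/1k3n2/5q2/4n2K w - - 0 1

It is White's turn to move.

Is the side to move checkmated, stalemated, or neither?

White to move; white king on h1.
In check: no.
King squares — g1: attacked by Qf2; g2: attacked by Ne1; h2: attacked by Qf2.
Legal moves for White: none.
Not in check and no legal moves → stalemate.

stalemate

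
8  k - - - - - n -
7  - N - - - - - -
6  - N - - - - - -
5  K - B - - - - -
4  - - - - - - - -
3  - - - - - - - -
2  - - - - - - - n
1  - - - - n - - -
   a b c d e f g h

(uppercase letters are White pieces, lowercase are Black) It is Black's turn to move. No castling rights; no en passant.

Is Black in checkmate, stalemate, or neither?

neither

Black to move; black king on a8.
In check: yes, from the white knight on b6.
Legal moves for Black: Kb8, Kxb7, Ka7.
Black is in check but has 3 legal moves → neither.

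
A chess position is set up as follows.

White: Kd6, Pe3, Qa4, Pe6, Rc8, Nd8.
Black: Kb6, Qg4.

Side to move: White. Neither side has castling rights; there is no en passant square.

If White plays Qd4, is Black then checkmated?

After Qd4: black king on b6; in check: yes, from the white queen on d4.
Black has 4 legal replies: Ka6, Kb5, Ka5, Qxd4+.
In check but a legal move exists → not checkmate.

no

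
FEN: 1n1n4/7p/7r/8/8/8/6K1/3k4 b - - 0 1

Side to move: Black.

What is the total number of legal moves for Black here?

Black to move; king on d1.
In check: no.
Legal moves: Nf7, Nb7, Ne6, Ndc6, Nd7, Nbc6, Na6, Rg6+, Rf6, Re6, Rd6, Rc6, Rb6, Ra6, Rh5, Rh4, Rh3, Rh2+, Rh1, Ke2, Kd2, Kc2, Ke1, Kc1.
Count: 24.

24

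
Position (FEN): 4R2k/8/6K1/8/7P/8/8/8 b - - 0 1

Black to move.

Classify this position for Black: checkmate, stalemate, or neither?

checkmate

Black to move; black king on h8.
In check: yes, from the white rook on e8.
King squares — g7: attacked by Kg6; h7: attacked by Kg6; g8: attacked by Re8.
Legal moves for Black: none.
In check with no legal moves → checkmate.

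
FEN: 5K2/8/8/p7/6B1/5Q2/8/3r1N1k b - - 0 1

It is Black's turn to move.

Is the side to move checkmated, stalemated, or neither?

Black to move; black king on h1.
In check: yes, from the white queen on f3.
Legal moves for Black: Kg1.
Black is in check but has 1 legal move → neither.

neither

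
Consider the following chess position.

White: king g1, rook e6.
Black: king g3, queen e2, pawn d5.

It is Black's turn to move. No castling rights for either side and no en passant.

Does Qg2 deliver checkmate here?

After Qg2: white king on g1; in check: yes, from the black queen on g2.
King squares — f1: attacked by Qg2; h1: attacked by Qg2; f2: attacked by Qg2; g2: attacked by Kg3; h2: attacked by Qg2.
White has no legal moves → checkmate.

yes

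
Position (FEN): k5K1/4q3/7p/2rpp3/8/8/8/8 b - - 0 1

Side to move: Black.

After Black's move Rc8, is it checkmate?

yes

After Rc8: white king on g8; in check: yes, from the black rook on c8.
King squares — f7: attacked by Qe7; g7: attacked by Qe7; h7: attacked by Qe7; f8: attacked by Qe7; h8: attacked by Rc8.
White has no legal moves → checkmate.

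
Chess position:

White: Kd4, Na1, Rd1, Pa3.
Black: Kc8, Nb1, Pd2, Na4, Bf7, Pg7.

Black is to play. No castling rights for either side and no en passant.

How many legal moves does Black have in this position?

22

Black to move; king on c8.
In check: no.
Legal moves: Kd8, Kb8, Kd7, Kc7, Kb7, Bg8, Be8, Bg6, Be6, Bh5, Bd5, Bc4, Bb3, Ba2, Nb6, Nc5, Nac3, Nb2, Nbc3, Nxa3, g6, g5.
Count: 22.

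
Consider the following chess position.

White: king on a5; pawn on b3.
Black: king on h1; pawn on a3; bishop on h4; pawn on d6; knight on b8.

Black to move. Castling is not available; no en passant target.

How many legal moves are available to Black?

Black to move; king on h1.
In check: no.
Legal moves: Nd7, Nc6+, Na6, Bd8+, Be7, Bf6, Bg5, Bg3, Bf2, Be1+, Kh2, Kg2, Kg1, d5, a2.
Count: 15.

15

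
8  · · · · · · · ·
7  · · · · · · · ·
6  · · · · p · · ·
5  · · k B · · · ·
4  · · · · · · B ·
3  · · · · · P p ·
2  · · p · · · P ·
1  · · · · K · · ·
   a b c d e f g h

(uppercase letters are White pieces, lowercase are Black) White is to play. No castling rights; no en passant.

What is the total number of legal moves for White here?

16

White to move; king on e1.
In check: no.
Legal moves: Ba8, Bb7, Bdxe6, Bc6, Be4, Bc4, Bb3, Ba2, Bgxe6, Bh5, Bf5, Bh3, Ke2, Kd2, Kf1, f4.
Count: 16.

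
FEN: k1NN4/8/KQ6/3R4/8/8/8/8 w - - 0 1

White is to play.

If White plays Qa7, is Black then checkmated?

After Qa7: black king on a8; in check: yes, from the white queen on a7.
King squares — a7: attacked by Ka6; b7: attacked by Ka6; b8: attacked by Qa7.
Black has no legal moves → checkmate.

yes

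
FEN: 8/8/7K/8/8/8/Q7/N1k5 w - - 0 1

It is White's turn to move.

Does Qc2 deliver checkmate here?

yes

After Qc2: black king on c1; in check: yes, from the white queen on c2.
King squares — b1: attacked by Qc2; d1: attacked by Qc2; b2: attacked by Qc2; c2: attacked by Na1; d2: attacked by Qc2.
Black has no legal moves → checkmate.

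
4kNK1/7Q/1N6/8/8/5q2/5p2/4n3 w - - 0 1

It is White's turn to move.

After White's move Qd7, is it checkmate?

After Qd7: black king on e8; in check: yes, from the white queen on d7.
King squares — d7: attacked by Nb6; e7: attacked by Qd7; f7: attacked by Qd7; d8: attacked by Qd7; f8: attacked by Kg8.
Black has no legal moves → checkmate.

yes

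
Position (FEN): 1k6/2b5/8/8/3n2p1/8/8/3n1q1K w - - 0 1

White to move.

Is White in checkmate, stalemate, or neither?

checkmate

White to move; white king on h1.
In check: yes, from the black queen on f1.
King squares — g1: attacked by Qf1; g2: attacked by Qf1; h2: attacked by Bc7.
Legal moves for White: none.
In check with no legal moves → checkmate.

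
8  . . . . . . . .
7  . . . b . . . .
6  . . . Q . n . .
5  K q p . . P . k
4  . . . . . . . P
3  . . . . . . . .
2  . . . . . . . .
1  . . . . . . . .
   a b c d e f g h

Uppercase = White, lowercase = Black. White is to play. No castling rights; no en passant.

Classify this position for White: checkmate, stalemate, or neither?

White to move; white king on a5.
In check: yes, from the black queen on b5.
King squares — a4: attacked by Qb5; b4: attacked by Qb5; b5: attacked by Bd7; a6: attacked by Qb5; b6: attacked by Qb5.
Legal moves for White: none.
In check with no legal moves → checkmate.

checkmate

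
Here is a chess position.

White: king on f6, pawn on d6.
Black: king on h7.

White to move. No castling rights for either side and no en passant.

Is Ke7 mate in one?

After Ke7: black king on h7; in check: no.
Black is not in check, so this cannot be checkmate.

no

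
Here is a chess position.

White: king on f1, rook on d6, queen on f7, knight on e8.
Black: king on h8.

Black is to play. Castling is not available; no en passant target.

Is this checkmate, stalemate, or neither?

Black to move; black king on h8.
In check: no.
King squares — g7: attacked by Qf7; h7: attacked by Qf7; g8: attacked by Qf7.
Legal moves for Black: none.
Not in check and no legal moves → stalemate.

stalemate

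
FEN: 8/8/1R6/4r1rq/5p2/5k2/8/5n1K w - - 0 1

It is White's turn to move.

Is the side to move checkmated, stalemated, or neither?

checkmate

White to move; white king on h1.
In check: yes, from the black queen on h5.
King squares — g1: attacked by Rg5; g2: attacked by Kf3; h2: attacked by Nf1.
Legal moves for White: none.
In check with no legal moves → checkmate.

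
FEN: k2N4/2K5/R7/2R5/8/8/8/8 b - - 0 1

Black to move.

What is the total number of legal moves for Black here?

Black to move; king on a8.
In check: yes, from the white rook on a6.
Legal moves: none.
Count: 0.

0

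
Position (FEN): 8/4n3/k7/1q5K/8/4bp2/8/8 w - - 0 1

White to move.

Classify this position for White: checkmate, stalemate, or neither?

neither

White to move; white king on h5.
In check: yes, from the black queen on b5.
King squares — g4: available; h4: available; g5: attacked by Be3; g6: attacked by Ne7; h6: attacked by Be3.
Legal moves for White: Kh4, Kg4.
White is in check but has 2 legal moves → neither.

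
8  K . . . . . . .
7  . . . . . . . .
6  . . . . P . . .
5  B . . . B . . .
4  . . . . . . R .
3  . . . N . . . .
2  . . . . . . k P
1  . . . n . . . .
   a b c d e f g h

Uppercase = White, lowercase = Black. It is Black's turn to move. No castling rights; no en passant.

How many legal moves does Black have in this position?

4

Black to move; king on g2.
In check: yes, from the white rook on g4.
Legal moves: Kh3, Kf3, Kh1, Kf1.
Count: 4.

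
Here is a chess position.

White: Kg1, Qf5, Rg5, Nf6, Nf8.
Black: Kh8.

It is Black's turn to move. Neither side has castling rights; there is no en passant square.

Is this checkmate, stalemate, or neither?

stalemate

Black to move; black king on h8.
In check: no.
King squares — g7: attacked by Rg5; h7: attacked by Qf5; g8: attacked by Rg5.
Legal moves for Black: none.
Not in check and no legal moves → stalemate.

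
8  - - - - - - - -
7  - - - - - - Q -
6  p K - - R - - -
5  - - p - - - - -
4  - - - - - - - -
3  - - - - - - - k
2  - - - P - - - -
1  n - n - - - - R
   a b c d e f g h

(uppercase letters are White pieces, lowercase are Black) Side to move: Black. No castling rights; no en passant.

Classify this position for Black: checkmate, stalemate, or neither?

Black to move; black king on h3.
In check: yes, from the white rook on h1.
King squares — g2: attacked by Qg7; h2: attacked by Rh1; g3: attacked by Qg7; g4: attacked by Qg7; h4: attacked by Rh1.
Legal moves for Black: none.
In check with no legal moves → checkmate.

checkmate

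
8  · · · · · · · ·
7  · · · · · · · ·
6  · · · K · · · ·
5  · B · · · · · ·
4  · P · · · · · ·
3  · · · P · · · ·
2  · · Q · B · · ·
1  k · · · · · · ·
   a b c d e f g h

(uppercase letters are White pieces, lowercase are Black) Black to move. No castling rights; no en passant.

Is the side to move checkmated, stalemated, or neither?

stalemate

Black to move; black king on a1.
In check: no.
King squares — b1: attacked by Qc2; a2: attacked by Qc2; b2: attacked by Qc2.
Legal moves for Black: none.
Not in check and no legal moves → stalemate.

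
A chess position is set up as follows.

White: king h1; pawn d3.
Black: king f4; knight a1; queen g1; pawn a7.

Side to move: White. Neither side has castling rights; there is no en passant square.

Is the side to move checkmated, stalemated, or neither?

White to move; white king on h1.
In check: yes, from the black queen on g1.
King squares — g1: available; g2: attacked by Qg1; h2: attacked by Qg1.
Legal moves for White: Kxg1.
White is in check but has 1 legal move → neither.

neither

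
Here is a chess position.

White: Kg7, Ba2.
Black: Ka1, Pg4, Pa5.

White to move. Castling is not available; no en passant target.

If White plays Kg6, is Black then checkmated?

no

After Kg6: black king on a1; in check: no.
Black is not in check, so this cannot be checkmate.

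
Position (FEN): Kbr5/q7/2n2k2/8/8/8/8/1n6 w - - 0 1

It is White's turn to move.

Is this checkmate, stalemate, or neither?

White to move; white king on a8.
In check: yes, from the black queen on a7.
King squares — a7: attacked by Nc6; b7: attacked by Qa7; b8: attacked by Nc6.
Legal moves for White: none.
In check with no legal moves → checkmate.

checkmate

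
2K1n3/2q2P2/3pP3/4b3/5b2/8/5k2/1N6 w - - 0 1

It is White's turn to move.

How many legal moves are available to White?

White to move; king on c8.
In check: yes, from the black queen on c7.
Legal moves: none.
Count: 0.

0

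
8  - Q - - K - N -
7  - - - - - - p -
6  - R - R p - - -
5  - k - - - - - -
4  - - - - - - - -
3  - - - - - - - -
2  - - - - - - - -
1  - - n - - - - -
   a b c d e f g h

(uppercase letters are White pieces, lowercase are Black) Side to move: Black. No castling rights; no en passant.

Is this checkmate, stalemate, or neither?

Black to move; black king on b5.
In check: yes, from the white rook on b6.
Legal moves for Black: Kc5, Ka5, Kc4, Ka4.
Black is in check but has 4 legal moves → neither.

neither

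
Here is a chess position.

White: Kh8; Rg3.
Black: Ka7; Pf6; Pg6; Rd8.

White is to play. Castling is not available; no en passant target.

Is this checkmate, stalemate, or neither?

White to move; white king on h8.
In check: yes, from the black rook on d8.
Legal moves for White: Kh7, Kg7.
White is in check but has 2 legal moves → neither.

neither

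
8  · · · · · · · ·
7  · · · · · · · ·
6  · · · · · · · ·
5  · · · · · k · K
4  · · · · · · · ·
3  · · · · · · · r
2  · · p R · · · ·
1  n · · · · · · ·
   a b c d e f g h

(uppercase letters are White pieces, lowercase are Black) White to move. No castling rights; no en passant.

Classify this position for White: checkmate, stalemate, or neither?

White to move; white king on h5.
In check: yes, from the black rook on h3.
King squares — g4: attacked by Kf5; h4: attacked by Rh3; g5: attacked by Kf5; g6: attacked by Kf5; h6: attacked by Rh3.
Legal moves for White: none.
In check with no legal moves → checkmate.

checkmate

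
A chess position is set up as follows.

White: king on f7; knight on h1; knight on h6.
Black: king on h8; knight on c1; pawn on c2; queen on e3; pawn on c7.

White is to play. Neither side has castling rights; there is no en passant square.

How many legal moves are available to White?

8

White to move; king on f7.
In check: no.
Legal moves: Kf8, Kg6, Kf6, Ng8, Nf5, Ng4, Ng3, Nf2.
Count: 8.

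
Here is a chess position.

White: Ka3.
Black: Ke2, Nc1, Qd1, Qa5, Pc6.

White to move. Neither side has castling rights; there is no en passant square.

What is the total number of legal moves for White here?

White to move; king on a3.
In check: yes, from the black queen on a5.
Legal moves: Kb2.
Count: 1.

1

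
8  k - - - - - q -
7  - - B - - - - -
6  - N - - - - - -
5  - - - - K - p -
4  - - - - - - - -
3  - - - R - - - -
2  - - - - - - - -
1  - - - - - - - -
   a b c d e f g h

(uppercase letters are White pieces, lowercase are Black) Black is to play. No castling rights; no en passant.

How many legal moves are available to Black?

2

Black to move; king on a8.
In check: yes, from the white knight on b6.
Legal moves: Kb7, Ka7.
Count: 2.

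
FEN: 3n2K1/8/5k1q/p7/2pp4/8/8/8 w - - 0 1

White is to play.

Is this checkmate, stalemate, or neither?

stalemate

White to move; white king on g8.
In check: no.
King squares — f7: attacked by Kf6; g7: attacked by Kf6; h7: attacked by Qh6; f8: attacked by Qh6; h8: attacked by Qh6.
Legal moves for White: none.
Not in check and no legal moves → stalemate.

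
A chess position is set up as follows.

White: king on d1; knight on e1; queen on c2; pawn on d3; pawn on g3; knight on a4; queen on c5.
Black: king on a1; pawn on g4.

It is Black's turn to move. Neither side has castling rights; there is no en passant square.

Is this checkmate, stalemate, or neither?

Black to move; black king on a1.
In check: no.
King squares — b1: attacked by Qc2; a2: attacked by Qc2; b2: attacked by Qc2.
Legal moves for Black: none.
Not in check and no legal moves → stalemate.

stalemate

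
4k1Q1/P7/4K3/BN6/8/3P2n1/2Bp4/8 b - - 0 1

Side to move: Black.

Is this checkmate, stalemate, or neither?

Black to move; black king on e8.
In check: yes, from the white queen on g8.
King squares — d7: attacked by Ke6; e7: attacked by Ke6; f7: attacked by Ke6; d8: attacked by Ba5; f8: attacked by Qg8.
Legal moves for Black: none.
In check with no legal moves → checkmate.

checkmate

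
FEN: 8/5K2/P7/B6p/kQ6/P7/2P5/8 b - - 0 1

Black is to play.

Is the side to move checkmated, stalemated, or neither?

checkmate

Black to move; black king on a4.
In check: yes, from the white queen on b4.
King squares — a3: attacked by Qb4; b3: attacked by Pc2; b4: attacked by Pa3; a5: attacked by Qb4; b5: attacked by Qb4.
Legal moves for Black: none.
In check with no legal moves → checkmate.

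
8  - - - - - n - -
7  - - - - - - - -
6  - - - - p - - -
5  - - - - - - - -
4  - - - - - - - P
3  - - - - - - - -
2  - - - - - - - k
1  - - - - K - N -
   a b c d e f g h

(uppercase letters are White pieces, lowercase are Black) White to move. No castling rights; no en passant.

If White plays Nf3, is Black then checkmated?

After Nf3: black king on h2; in check: yes, from the white knight on f3.
Black has 4 legal replies: Kh3, Kg3, Kg2, Kh1.
In check but a legal move exists → not checkmate.

no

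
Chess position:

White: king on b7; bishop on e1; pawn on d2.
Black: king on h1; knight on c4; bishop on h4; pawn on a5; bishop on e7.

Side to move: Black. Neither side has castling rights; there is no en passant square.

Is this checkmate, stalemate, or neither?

Black to move; black king on h1.
In check: no.
Legal moves for Black include: Bf8, Bd8, Bef6, Bd6, Beg5, Bc5, Bb4, Ba3, Bhf6, Bhg5, Bg3, Bf2, Bxe1, Nd6+, Nb6, Ne5, Ne3, Na3, ... (list truncated; more exist).
Black has legal moves and is not in check → neither.

neither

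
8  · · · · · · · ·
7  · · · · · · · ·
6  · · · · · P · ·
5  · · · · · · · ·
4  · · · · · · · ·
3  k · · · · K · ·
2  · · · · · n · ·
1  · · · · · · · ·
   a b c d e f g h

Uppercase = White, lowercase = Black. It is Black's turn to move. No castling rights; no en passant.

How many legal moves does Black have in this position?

11

Black to move; king on a3.
In check: no.
Legal moves: Kb4, Ka4, Kb3, Kb2, Ka2, Ng4, Ne4, Nh3, Nd3, Nh1, Nd1.
Count: 11.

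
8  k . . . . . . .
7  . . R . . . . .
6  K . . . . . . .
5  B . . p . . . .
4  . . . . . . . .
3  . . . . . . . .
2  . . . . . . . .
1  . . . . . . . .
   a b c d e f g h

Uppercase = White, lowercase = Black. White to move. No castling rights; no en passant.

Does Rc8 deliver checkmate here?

yes

After Rc8: black king on a8; in check: yes, from the white rook on c8.
King squares — a7: attacked by Ka6; b7: attacked by Ka6; b8: attacked by Rc8.
Black has no legal moves → checkmate.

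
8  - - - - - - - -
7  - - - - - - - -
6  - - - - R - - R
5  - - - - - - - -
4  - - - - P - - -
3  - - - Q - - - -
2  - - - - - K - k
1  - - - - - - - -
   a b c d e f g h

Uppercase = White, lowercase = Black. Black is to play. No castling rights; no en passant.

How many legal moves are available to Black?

0

Black to move; king on h2.
In check: yes, from the white rook on h6.
Legal moves: none.
Count: 0.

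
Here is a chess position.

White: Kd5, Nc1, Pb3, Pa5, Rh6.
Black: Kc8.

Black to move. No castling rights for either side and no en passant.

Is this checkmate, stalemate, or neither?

neither

Black to move; black king on c8.
In check: no.
Legal moves for Black: Kd8, Kb8, Kd7, Kc7, Kb7.
Black has 5 legal moves and is not in check → neither.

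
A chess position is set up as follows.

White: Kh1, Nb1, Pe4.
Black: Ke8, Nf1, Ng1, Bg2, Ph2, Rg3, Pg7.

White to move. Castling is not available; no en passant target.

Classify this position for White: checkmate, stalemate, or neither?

checkmate

White to move; white king on h1.
In check: yes, from the black bishop on g2.
King squares — g1: attacked by Ph2; g2: attacked by Rg3; h2: attacked by Nf1.
Legal moves for White: none.
In check with no legal moves → checkmate.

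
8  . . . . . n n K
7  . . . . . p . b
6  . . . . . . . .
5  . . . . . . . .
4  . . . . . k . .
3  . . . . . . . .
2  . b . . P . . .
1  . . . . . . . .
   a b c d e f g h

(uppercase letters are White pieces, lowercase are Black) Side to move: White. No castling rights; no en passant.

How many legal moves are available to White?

White to move; king on h8.
In check: yes, from the black bishop on b2.
Legal moves: none.
Count: 0.

0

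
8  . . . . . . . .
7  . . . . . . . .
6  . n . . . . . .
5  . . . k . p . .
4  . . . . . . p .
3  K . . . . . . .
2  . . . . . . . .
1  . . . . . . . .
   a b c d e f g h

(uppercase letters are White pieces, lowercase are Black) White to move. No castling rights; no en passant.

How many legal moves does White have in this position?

White to move; king on a3.
In check: no.
Legal moves: Kb4, Kb3, Kb2, Ka2.
Count: 4.

4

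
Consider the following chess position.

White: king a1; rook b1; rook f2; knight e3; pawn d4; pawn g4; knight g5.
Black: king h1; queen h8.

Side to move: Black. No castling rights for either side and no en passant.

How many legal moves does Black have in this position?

Black to move; king on h1.
In check: yes, from the white rook on b1.
Legal moves: none.
Count: 0.

0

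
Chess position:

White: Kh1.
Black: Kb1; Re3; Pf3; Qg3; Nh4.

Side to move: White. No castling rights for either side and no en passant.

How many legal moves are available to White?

White to move; king on h1.
In check: no.
Legal moves: none.
Count: 0.

0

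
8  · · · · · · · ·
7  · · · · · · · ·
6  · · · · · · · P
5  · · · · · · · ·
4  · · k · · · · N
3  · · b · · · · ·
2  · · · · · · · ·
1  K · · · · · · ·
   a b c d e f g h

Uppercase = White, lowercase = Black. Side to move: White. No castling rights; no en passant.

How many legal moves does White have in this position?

2

White to move; king on a1.
In check: yes, from the black bishop on c3.
Legal moves: Ka2, Kb1.
Count: 2.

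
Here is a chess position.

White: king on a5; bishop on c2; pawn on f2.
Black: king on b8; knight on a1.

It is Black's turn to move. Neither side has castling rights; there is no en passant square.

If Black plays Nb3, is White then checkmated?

no

After Nb3: white king on a5; in check: yes, from the black knight on b3.
White has 6 legal replies: Kb6, Ka6, Kb5, Kb4, Ka4, Bxb3.
In check but a legal move exists → not checkmate.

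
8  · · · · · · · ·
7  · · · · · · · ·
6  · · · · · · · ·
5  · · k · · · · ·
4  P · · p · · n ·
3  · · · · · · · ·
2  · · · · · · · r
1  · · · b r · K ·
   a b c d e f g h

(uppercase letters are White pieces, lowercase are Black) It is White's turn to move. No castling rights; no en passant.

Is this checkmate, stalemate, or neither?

checkmate

White to move; white king on g1.
In check: yes, from the black rook on e1.
King squares — f1: attacked by Re1; h1: attacked by Re1; f2: attacked by Rh2; g2: attacked by Rh2; h2: attacked by Ng4.
Legal moves for White: none.
In check with no legal moves → checkmate.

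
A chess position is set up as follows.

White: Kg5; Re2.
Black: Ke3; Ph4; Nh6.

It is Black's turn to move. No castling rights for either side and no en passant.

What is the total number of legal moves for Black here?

Black to move; king on e3.
In check: yes, from the white rook on e2.
Legal moves: Kd4, Kf3, Kd3, Kxe2.
Count: 4.

4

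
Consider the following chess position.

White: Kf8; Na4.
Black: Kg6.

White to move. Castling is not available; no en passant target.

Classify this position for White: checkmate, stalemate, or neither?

White to move; white king on f8.
In check: no.
Legal moves for White: Kg8, Ke8, Ke7, Nb6, Nc5, Nc3, Nb2.
White has 7 legal moves and is not in check → neither.

neither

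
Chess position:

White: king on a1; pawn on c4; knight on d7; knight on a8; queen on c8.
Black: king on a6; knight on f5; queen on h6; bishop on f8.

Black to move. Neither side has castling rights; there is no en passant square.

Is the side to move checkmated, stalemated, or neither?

neither

Black to move; black king on a6.
In check: yes, from the white queen on c8.
King squares — a5: available; b5: attacked by Pc4; b6: attacked by Nd7; a7: available; b7: attacked by Qc8.
Legal moves for Black: Ka7, Ka5.
Black is in check but has 2 legal moves → neither.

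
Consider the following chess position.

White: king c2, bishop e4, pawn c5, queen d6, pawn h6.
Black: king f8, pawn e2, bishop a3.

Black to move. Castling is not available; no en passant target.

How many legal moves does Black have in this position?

3

Black to move; king on f8.
In check: yes, from the white queen on d6.
Legal moves: Kg8, Ke8, Kf7.
Count: 3.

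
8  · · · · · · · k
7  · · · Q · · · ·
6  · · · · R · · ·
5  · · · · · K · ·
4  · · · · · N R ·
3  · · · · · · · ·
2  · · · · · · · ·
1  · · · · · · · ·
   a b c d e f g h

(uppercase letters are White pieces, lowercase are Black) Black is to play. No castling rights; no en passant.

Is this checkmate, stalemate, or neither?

Black to move; black king on h8.
In check: no.
King squares — g7: attacked by Rg4; h7: attacked by Qd7; g8: attacked by Rg4.
Legal moves for Black: none.
Not in check and no legal moves → stalemate.

stalemate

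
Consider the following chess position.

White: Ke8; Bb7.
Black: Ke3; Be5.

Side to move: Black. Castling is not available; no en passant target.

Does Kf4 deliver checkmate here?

After Kf4: white king on e8; in check: no.
White is not in check, so this cannot be checkmate.

no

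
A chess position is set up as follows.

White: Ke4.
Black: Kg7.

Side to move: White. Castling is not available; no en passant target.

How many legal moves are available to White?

White to move; king on e4.
In check: no.
Legal moves: Kf5, Ke5, Kd5, Kf4, Kd4, Kf3, Ke3, Kd3.
Count: 8.

8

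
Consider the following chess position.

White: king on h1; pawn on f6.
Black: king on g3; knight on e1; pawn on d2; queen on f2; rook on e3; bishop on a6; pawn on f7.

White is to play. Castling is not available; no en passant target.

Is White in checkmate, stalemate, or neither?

stalemate

White to move; white king on h1.
In check: no.
King squares — g1: attacked by Qf2; g2: attacked by Ne1; h2: attacked by Qf2.
Legal moves for White: none.
Not in check and no legal moves → stalemate.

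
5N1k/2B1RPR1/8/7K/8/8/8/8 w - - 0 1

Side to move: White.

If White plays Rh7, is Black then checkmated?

After Rh7: black king on h8; in check: yes, from the white rook on h7.
King squares — g7: attacked by Rh7; h7: attacked by Nf8; g8: attacked by Pf7.
Black has no legal moves → checkmate.

yes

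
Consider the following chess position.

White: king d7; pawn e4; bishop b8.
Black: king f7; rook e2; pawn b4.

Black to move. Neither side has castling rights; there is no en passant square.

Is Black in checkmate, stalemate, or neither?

neither

Black to move; black king on f7.
In check: no.
Legal moves for Black: Kg8, Kf8, Kg7, Kg6, Kf6, Rxe4, Re3, Rh2, Rg2, Rf2, Rd2+, Rc2, Rb2, Ra2, Re1, b3.
Black has 16 legal moves and is not in check → neither.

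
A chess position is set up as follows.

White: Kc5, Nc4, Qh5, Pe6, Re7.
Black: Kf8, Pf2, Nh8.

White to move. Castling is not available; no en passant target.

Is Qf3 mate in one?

no

After Qf3: black king on f8; in check: yes, from the white queen on f3.
Black has 3 legal replies: Kg8, Kxe7, Nf7.
In check but a legal move exists → not checkmate.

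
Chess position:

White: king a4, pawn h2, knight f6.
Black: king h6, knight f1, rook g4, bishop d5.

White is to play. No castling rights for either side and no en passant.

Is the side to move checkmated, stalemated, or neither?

White to move; white king on a4.
In check: yes, from the black rook on g4.
King squares — a3: available; b3: attacked by Bd5; b4: attacked by Rg4; a5: available; b5: available.
Legal moves for White: Kb5, Ka5, Ka3, Nxg4+, Ne4.
White is in check but has 5 legal moves → neither.

neither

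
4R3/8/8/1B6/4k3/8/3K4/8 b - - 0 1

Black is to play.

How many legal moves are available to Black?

Black to move; king on e4.
In check: yes, from the white rook on e8.
Legal moves: Kf5, Kd5, Kf4, Kd4, Kf3.
Count: 5.

5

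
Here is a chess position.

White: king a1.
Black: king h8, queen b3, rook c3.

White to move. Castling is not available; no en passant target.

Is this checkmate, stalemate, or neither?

stalemate

White to move; white king on a1.
In check: no.
King squares — b1: attacked by Qb3; a2: attacked by Qb3; b2: attacked by Qb3.
Legal moves for White: none.
Not in check and no legal moves → stalemate.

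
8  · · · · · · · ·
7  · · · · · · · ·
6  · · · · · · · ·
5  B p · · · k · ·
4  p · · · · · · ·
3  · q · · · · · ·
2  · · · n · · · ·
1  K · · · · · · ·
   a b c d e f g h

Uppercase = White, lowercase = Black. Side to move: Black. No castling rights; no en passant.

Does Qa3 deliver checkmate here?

yes

After Qa3: white king on a1; in check: yes, from the black queen on a3.
King squares — b1: attacked by Nd2; a2: attacked by Qa3; b2: attacked by Qa3.
White has no legal moves → checkmate.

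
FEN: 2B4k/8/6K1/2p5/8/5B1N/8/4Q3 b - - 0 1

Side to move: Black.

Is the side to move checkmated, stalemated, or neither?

neither

Black to move; black king on h8.
In check: no.
Legal moves for Black: Kg8, c4.
Black has 2 legal moves and is not in check → neither.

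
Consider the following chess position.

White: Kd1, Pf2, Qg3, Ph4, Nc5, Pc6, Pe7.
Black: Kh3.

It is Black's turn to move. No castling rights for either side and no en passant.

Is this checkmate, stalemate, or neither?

Black to move; black king on h3.
In check: yes, from the white queen on g3.
King squares — g2: attacked by Qg3; h2: attacked by Qg3; g3: attacked by Pf2; g4: attacked by Qg3; h4: attacked by Qg3.
Legal moves for Black: none.
In check with no legal moves → checkmate.

checkmate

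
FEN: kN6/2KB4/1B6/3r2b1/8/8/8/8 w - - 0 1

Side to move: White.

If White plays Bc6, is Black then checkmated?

After Bc6: black king on a8; in check: yes, from the white bishop on c6.
King squares — a7: attacked by Bb6; b7: attacked by Bc6; b8: attacked by Kc7.
Black has no legal moves → checkmate.

yes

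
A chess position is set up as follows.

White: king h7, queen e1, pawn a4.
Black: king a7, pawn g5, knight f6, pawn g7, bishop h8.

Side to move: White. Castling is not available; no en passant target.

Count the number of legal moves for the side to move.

White to move; king on h7.
In check: yes, from the black knight on f6.
Legal moves: Kxh8, Kg6.
Count: 2.

2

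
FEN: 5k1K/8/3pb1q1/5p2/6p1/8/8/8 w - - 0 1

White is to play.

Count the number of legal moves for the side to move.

0

White to move; king on h8.
In check: no.
Legal moves: none.
Count: 0.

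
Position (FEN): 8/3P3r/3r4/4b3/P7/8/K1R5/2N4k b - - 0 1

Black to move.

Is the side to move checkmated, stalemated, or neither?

neither

Black to move; black king on h1.
In check: no.
Legal moves for Black include: Rh8, Rg7, Rf7, Re7, Rhxd7, Rhh6, Rh5, Rh4, Rh3, Rh2, Rdxd7, Rdh6, Rg6, Rf6, Re6, Rc6, Rb6, Ra6, ... (list truncated; more exist).
Black has legal moves and is not in check → neither.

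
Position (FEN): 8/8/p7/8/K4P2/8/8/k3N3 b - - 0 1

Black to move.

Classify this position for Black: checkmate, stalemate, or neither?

neither

Black to move; black king on a1.
In check: no.
Legal moves for Black: Kb2, Ka2, Kb1, a5.
Black has 4 legal moves and is not in check → neither.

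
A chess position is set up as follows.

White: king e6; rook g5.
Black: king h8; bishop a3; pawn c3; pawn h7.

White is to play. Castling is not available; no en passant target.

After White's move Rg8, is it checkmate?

After Rg8: black king on h8; in check: yes, from the white rook on g8.
Black has 1 legal reply: Kxg8.
In check but a legal move exists → not checkmate.

no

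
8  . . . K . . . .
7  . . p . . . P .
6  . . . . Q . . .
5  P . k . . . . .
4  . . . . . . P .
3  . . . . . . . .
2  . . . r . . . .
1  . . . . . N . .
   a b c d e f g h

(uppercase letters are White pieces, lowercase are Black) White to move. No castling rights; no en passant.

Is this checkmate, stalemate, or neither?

White to move; white king on d8.
In check: yes, from the black rook on d2.
Legal moves for White: Ke8, Kc8, Ke7, Kxc7, Qd7, Qd6+, Qd5+, Nxd2.
White is in check but has 8 legal moves → neither.

neither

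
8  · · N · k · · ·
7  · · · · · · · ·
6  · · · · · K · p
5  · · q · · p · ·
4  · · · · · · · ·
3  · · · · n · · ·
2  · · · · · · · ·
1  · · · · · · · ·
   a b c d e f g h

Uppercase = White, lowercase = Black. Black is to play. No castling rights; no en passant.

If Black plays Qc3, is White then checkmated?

After Qc3: white king on f6; in check: yes, from the black queen on c3.
White has 2 legal replies: Kg6, Ke6.
In check but a legal move exists → not checkmate.

no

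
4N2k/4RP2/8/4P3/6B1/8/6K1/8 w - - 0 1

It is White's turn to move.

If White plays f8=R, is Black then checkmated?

yes

After f8=R: black king on h8; in check: yes, from the white rook on f8.
King squares — g7: attacked by Re7; h7: attacked by Re7; g8: attacked by Rf8.
Black has no legal moves → checkmate.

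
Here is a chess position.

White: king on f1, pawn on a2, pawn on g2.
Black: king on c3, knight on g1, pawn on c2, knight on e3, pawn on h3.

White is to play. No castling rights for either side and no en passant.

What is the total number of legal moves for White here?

3

White to move; king on f1.
In check: yes, from the black knight on e3.
Legal moves: Kf2, Kxg1, Ke1.
Count: 3.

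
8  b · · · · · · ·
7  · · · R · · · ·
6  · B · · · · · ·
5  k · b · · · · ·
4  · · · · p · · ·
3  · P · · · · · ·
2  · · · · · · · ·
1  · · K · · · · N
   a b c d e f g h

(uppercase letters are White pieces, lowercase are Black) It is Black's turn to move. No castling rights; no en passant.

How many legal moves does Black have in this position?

5

Black to move; king on a5.
In check: yes, from the white bishop on b6.
Legal moves: Kxb6, Ka6, Kb5, Kb4, Bxb6.
Count: 5.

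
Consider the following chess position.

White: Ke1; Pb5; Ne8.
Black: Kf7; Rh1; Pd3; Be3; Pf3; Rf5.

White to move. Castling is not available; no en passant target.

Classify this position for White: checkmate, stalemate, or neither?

White to move; white king on e1.
In check: yes, from the black rook on h1.
King squares — d1: attacked by Rh1; f1: attacked by Rh1; d2: attacked by Be3; e2: attacked by Pd3; f2: attacked by Be3.
Legal moves for White: none.
In check with no legal moves → checkmate.

checkmate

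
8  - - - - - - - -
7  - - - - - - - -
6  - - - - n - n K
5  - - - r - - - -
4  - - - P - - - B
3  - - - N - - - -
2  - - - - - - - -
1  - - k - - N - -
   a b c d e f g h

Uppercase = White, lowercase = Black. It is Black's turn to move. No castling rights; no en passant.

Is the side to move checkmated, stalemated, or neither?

neither

Black to move; black king on c1.
In check: yes, from the white knight on d3.
Legal moves for Black: Kc2, Kd1, Kb1.
Black is in check but has 3 legal moves → neither.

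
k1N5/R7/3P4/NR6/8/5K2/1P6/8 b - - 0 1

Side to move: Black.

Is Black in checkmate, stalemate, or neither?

checkmate

Black to move; black king on a8.
In check: yes, from the white rook on a7.
King squares — a7: attacked by Nc8; b7: attacked by Na5; b8: attacked by Rb5.
Legal moves for Black: none.
In check with no legal moves → checkmate.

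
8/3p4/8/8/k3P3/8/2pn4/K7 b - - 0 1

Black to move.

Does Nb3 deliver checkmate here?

After Nb3: white king on a1; in check: yes, from the black knight on b3.
White has 2 legal replies: Kb2, Ka2.
In check but a legal move exists → not checkmate.

no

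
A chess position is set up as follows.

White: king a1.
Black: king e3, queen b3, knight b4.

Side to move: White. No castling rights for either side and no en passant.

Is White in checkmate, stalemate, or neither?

stalemate

White to move; white king on a1.
In check: no.
King squares — b1: attacked by Qb3; a2: attacked by Qb3; b2: attacked by Qb3.
Legal moves for White: none.
Not in check and no legal moves → stalemate.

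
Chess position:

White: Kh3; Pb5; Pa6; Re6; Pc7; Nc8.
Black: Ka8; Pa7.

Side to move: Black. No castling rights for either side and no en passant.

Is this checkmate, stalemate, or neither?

Black to move; black king on a8.
In check: no.
King squares — a7: own pawn; b7: attacked by Pa6; b8: attacked by Pc7.
Legal moves for Black: none.
Not in check and no legal moves → stalemate.

stalemate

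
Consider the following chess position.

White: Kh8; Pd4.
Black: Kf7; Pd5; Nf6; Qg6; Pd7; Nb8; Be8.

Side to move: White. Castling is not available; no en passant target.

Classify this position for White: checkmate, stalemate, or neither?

White to move; white king on h8.
In check: no.
King squares — g7: attacked by Qg6; h7: attacked by Nf6; g8: attacked by Nf6.
Legal moves for White: none.
Not in check and no legal moves → stalemate.

stalemate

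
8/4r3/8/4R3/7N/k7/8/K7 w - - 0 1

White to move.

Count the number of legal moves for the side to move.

18

White to move; king on a1.
In check: no.
Legal moves: Rxe7, Re6, Rh5, Rg5, Rf5, Rd5, Rc5, Rb5, Ra5+, Re4, Re3+, Re2, Re1, Ng6, Nf5, Nf3, Ng2, Kb1.
Count: 18.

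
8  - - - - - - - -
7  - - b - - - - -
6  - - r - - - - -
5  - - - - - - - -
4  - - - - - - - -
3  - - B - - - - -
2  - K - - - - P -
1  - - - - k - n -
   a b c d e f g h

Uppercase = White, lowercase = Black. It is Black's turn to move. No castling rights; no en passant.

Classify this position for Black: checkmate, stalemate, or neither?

neither

Black to move; black king on e1.
In check: yes, from the white bishop on c3.
King squares — d1: available; f1: available; d2: attacked by Bc3; e2: available; f2: available.
Legal moves for Black: Kf2, Ke2, Kf1, Kd1, Rxc3.
Black is in check but has 5 legal moves → neither.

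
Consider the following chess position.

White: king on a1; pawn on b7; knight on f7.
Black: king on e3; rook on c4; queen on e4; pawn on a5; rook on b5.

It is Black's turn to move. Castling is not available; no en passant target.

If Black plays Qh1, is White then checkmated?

no

After Qh1: white king on a1; in check: yes, from the black queen on h1.
White has 1 legal reply: Ka2.
In check but a legal move exists → not checkmate.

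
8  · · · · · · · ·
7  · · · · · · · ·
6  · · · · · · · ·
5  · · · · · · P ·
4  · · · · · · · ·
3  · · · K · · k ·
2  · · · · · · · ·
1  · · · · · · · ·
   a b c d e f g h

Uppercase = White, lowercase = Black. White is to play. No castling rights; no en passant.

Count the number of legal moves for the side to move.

White to move; king on d3.
In check: no.
Legal moves: Ke4, Kd4, Kc4, Ke3, Kc3, Ke2, Kd2, Kc2, g6.
Count: 9.

9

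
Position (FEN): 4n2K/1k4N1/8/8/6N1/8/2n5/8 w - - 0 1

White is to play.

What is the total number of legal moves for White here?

12

White to move; king on h8.
In check: no.
Legal moves: Kg8, Kh7, Nxe8, Ne6, Nh5, Nf5, Nh6, Nf6, Ne5, Ne3, Nh2, Nf2.
Count: 12.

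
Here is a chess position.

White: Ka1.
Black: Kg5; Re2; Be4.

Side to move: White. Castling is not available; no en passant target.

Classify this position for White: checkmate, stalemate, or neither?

White to move; white king on a1.
In check: no.
King squares — b1: attacked by Be4; a2: attacked by Re2; b2: attacked by Re2.
Legal moves for White: none.
Not in check and no legal moves → stalemate.

stalemate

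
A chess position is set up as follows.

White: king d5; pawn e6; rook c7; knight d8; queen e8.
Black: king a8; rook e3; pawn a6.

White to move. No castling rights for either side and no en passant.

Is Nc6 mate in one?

yes

After Nc6: black king on a8; in check: yes, from the white queen on e8.
King squares — a7: attacked by Nc6; b7: attacked by Rc7; b8: attacked by Nc6.
Black has no legal moves → checkmate.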